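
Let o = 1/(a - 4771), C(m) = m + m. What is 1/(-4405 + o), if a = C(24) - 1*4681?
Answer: -9404/41424621 ≈ -0.00022701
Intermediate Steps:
C(m) = 2*m
a = -4633 (a = 2*24 - 1*4681 = 48 - 4681 = -4633)
o = -1/9404 (o = 1/(-4633 - 4771) = 1/(-9404) = -1/9404 ≈ -0.00010634)
1/(-4405 + o) = 1/(-4405 - 1/9404) = 1/(-41424621/9404) = -9404/41424621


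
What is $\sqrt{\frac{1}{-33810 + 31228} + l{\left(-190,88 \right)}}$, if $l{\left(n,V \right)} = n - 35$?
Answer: $\frac{i \sqrt{1500015482}}{2582} \approx 15.0 i$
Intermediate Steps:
$l{\left(n,V \right)} = -35 + n$ ($l{\left(n,V \right)} = n - 35 = -35 + n$)
$\sqrt{\frac{1}{-33810 + 31228} + l{\left(-190,88 \right)}} = \sqrt{\frac{1}{-33810 + 31228} - 225} = \sqrt{\frac{1}{-2582} - 225} = \sqrt{- \frac{1}{2582} - 225} = \sqrt{- \frac{580951}{2582}} = \frac{i \sqrt{1500015482}}{2582}$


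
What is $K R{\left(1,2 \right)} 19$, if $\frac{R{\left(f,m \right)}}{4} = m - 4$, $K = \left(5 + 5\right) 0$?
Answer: $0$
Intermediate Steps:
$K = 0$ ($K = 10 \cdot 0 = 0$)
$R{\left(f,m \right)} = -16 + 4 m$ ($R{\left(f,m \right)} = 4 \left(m - 4\right) = 4 \left(-4 + m\right) = -16 + 4 m$)
$K R{\left(1,2 \right)} 19 = 0 \left(-16 + 4 \cdot 2\right) 19 = 0 \left(-16 + 8\right) 19 = 0 \left(-8\right) 19 = 0 \cdot 19 = 0$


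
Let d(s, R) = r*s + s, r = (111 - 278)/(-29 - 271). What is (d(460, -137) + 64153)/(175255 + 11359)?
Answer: 486518/1399605 ≈ 0.34761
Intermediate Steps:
r = 167/300 (r = -167/(-300) = -167*(-1/300) = 167/300 ≈ 0.55667)
d(s, R) = 467*s/300 (d(s, R) = 167*s/300 + s = 467*s/300)
(d(460, -137) + 64153)/(175255 + 11359) = ((467/300)*460 + 64153)/(175255 + 11359) = (10741/15 + 64153)/186614 = (973036/15)*(1/186614) = 486518/1399605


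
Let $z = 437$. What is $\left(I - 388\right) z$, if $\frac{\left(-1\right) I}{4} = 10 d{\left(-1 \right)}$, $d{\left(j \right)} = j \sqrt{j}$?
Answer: $-169556 + 17480 i \approx -1.6956 \cdot 10^{5} + 17480.0 i$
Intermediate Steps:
$d{\left(j \right)} = j^{\frac{3}{2}}$
$I = 40 i$ ($I = - 4 \cdot 10 \left(-1\right)^{\frac{3}{2}} = - 4 \cdot 10 \left(- i\right) = - 4 \left(- 10 i\right) = 40 i \approx 40.0 i$)
$\left(I - 388\right) z = \left(40 i - 388\right) 437 = \left(-388 + 40 i\right) 437 = -169556 + 17480 i$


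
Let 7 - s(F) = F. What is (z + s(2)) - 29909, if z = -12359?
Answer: -42263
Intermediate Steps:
s(F) = 7 - F
(z + s(2)) - 29909 = (-12359 + (7 - 1*2)) - 29909 = (-12359 + (7 - 2)) - 29909 = (-12359 + 5) - 29909 = -12354 - 29909 = -42263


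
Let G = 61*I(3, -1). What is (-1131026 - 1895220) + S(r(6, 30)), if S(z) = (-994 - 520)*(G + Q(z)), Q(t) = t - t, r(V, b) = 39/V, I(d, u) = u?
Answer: -2933892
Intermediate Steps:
Q(t) = 0
G = -61 (G = 61*(-1) = -61)
S(z) = 92354 (S(z) = (-994 - 520)*(-61 + 0) = -1514*(-61) = 92354)
(-1131026 - 1895220) + S(r(6, 30)) = (-1131026 - 1895220) + 92354 = -3026246 + 92354 = -2933892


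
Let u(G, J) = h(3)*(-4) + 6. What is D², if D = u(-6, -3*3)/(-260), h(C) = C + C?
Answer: 81/16900 ≈ 0.0047929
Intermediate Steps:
h(C) = 2*C
u(G, J) = -18 (u(G, J) = (2*3)*(-4) + 6 = 6*(-4) + 6 = -24 + 6 = -18)
D = 9/130 (D = -18/(-260) = -18*(-1/260) = 9/130 ≈ 0.069231)
D² = (9/130)² = 81/16900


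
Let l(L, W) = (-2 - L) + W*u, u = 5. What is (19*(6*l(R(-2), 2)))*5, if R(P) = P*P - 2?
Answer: 3420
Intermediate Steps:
R(P) = -2 + P² (R(P) = P² - 2 = -2 + P²)
l(L, W) = -2 - L + 5*W (l(L, W) = (-2 - L) + W*5 = (-2 - L) + 5*W = -2 - L + 5*W)
(19*(6*l(R(-2), 2)))*5 = (19*(6*(-2 - (-2 + (-2)²) + 5*2)))*5 = (19*(6*(-2 - (-2 + 4) + 10)))*5 = (19*(6*(-2 - 1*2 + 10)))*5 = (19*(6*(-2 - 2 + 10)))*5 = (19*(6*6))*5 = (19*36)*5 = 684*5 = 3420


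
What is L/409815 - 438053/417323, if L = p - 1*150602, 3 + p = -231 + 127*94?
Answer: -237486020249/171025225245 ≈ -1.3886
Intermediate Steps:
p = 11704 (p = -3 + (-231 + 127*94) = -3 + (-231 + 11938) = -3 + 11707 = 11704)
L = -138898 (L = 11704 - 1*150602 = 11704 - 150602 = -138898)
L/409815 - 438053/417323 = -138898/409815 - 438053/417323 = -237486020249/171025225245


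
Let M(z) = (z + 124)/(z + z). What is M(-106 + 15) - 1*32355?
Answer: -5888643/182 ≈ -32355.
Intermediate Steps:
M(z) = (124 + z)/(2*z) (M(z) = (124 + z)/((2*z)) = (124 + z)*(1/(2*z)) = (124 + z)/(2*z))
M(-106 + 15) - 1*32355 = (124 + (-106 + 15))/(2*(-106 + 15)) - 1*32355 = (½)*(124 - 91)/(-91) - 32355 = (½)*(-1/91)*33 - 32355 = -33/182 - 32355 = -5888643/182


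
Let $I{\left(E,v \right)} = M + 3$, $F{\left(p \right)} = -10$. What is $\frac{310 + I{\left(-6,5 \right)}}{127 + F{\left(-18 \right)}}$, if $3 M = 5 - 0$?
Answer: $\frac{944}{351} \approx 2.6895$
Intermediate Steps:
$M = \frac{5}{3}$ ($M = \frac{5 - 0}{3} = \frac{5 + 0}{3} = \frac{1}{3} \cdot 5 = \frac{5}{3} \approx 1.6667$)
$I{\left(E,v \right)} = \frac{14}{3}$ ($I{\left(E,v \right)} = \frac{5}{3} + 3 = \frac{14}{3}$)
$\frac{310 + I{\left(-6,5 \right)}}{127 + F{\left(-18 \right)}} = \frac{310 + \frac{14}{3}}{127 - 10} = \frac{944}{3 \cdot 117} = \frac{944}{3} \cdot \frac{1}{117} = \frac{944}{351}$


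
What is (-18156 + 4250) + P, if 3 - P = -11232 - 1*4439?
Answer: 1768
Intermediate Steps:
P = 15674 (P = 3 - (-11232 - 1*4439) = 3 - (-11232 - 4439) = 3 - 1*(-15671) = 3 + 15671 = 15674)
(-18156 + 4250) + P = (-18156 + 4250) + 15674 = -13906 + 15674 = 1768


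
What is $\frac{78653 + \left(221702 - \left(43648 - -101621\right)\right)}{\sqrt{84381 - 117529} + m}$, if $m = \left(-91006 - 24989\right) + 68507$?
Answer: $- \frac{1841180992}{563785823} - \frac{77543 i \sqrt{8287}}{563785823} \approx -3.2657 - 0.012521 i$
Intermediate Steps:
$m = -47488$ ($m = \left(-91006 - 24989\right) + 68507 = -115995 + 68507 = -47488$)
$\frac{78653 + \left(221702 - \left(43648 - -101621\right)\right)}{\sqrt{84381 - 117529} + m} = \frac{78653 + \left(221702 - \left(43648 - -101621\right)\right)}{\sqrt{84381 - 117529} - 47488} = \frac{78653 + \left(221702 - \left(43648 + 101621\right)\right)}{\sqrt{-33148} - 47488} = \frac{78653 + \left(221702 - 145269\right)}{2 i \sqrt{8287} - 47488} = \frac{78653 + \left(221702 - 145269\right)}{-47488 + 2 i \sqrt{8287}} = \frac{78653 + 76433}{-47488 + 2 i \sqrt{8287}} = \frac{155086}{-47488 + 2 i \sqrt{8287}}$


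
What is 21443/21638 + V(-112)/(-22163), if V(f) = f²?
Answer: 203814137/479562994 ≈ 0.42500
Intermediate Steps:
21443/21638 + V(-112)/(-22163) = 21443/21638 + (-112)²/(-22163) = 21443*(1/21638) + 12544*(-1/22163) = 21443/21638 - 12544/22163 = 203814137/479562994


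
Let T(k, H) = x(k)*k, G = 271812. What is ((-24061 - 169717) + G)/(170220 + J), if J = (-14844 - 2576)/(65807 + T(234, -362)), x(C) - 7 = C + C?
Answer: 6904331269/15060801560 ≈ 0.45843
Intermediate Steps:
x(C) = 7 + 2*C (x(C) = 7 + (C + C) = 7 + 2*C)
T(k, H) = k*(7 + 2*k) (T(k, H) = (7 + 2*k)*k = k*(7 + 2*k))
J = -17420/176957 (J = (-14844 - 2576)/(65807 + 234*(7 + 2*234)) = -17420/(65807 + 234*(7 + 468)) = -17420/(65807 + 234*475) = -17420/(65807 + 111150) = -17420/176957 ≈ -0.098442)
((-24061 - 169717) + G)/(170220 + J) = ((-24061 - 169717) + 271812)/(170220 - 17420/176957) = (-193778 + 271812)/(30121603120/176957) = 78034*(176957/30121603120) = 6904331269/15060801560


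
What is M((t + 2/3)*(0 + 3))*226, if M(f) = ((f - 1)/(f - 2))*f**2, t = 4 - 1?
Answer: 273460/9 ≈ 30384.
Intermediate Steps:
t = 3
M(f) = f**2*(-1 + f)/(-2 + f) (M(f) = ((-1 + f)/(-2 + f))*f**2 = f**2*(-1 + f)/(-2 + f))
M((t + 2/3)*(0 + 3))*226 = (((3 + 2/3)*(0 + 3))**2*(-1 + (3 + 2/3)*(0 + 3))/(-2 + (3 + 2/3)*(0 + 3)))*226 = (((3 + 2*(1/3))*3)**2*(-1 + (3 + 2*(1/3))*3)/(-2 + (3 + 2*(1/3))*3))*226 = (((3 + 2/3)*3)**2*(-1 + (3 + 2/3)*3)/(-2 + (3 + 2/3)*3))*226 = (((11/3)*3)**2*(-1 + (11/3)*3)/(-2 + (11/3)*3))*226 = (11**2*(-1 + 11)/(-2 + 11))*226 = (121*10/9)*226 = (121*(1/9)*10)*226 = (1210/9)*226 = 273460/9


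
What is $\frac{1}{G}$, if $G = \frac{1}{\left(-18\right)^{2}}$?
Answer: $324$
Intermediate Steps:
$G = \frac{1}{324} \approx 0.0030864$
$\frac{1}{G} = \frac{1}{\frac{1}{324}} = 324$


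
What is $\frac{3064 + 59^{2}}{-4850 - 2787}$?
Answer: $- \frac{935}{1091} \approx -0.85701$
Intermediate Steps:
$\frac{3064 + 59^{2}}{-4850 - 2787} = \frac{3064 + 3481}{-7637} = 6545 \left(- \frac{1}{7637}\right) = - \frac{935}{1091}$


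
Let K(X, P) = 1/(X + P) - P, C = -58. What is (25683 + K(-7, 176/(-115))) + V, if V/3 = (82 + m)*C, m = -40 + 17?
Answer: 1739428286/112815 ≈ 15418.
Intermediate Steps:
m = -23
K(X, P) = 1/(P + X) - P
V = -10266 (V = 3*((82 - 23)*(-58)) = 3*(59*(-58)) = 3*(-3422) = -10266)
(25683 + K(-7, 176/(-115))) + V = (25683 + (1 - (176/(-115))**2 - 1*176/(-115)*(-7))/(176/(-115) - 7)) - 10266 = (25683 + (1 - (176*(-1/115))**2 - 1*176*(-1/115)*(-7))/(176*(-1/115) - 7)) - 10266 = (25683 + (1 - (-176/115)**2 - 1*(-176/115)*(-7))/(-176/115 - 7)) - 10266 = (25683 + (1 - 1*30976/13225 - 1232/115)/(-981/115)) - 10266 = (25683 - 115*(1 - 30976/13225 - 1232/115)/981) - 10266 = (25683 - 115/981*(-159431/13225)) - 10266 = (25683 + 159431/112815) - 10266 = 2897587076/112815 - 10266 = 1739428286/112815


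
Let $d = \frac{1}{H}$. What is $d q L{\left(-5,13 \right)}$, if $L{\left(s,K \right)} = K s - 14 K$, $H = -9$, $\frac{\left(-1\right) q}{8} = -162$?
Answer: $35568$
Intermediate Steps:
$q = 1296$ ($q = \left(-8\right) \left(-162\right) = 1296$)
$L{\left(s,K \right)} = - 14 K + K s$
$d = - \frac{1}{9}$ ($d = \frac{1}{-9} = - \frac{1}{9} \approx -0.11111$)
$d q L{\left(-5,13 \right)} = \left(- \frac{1}{9}\right) 1296 \cdot 13 \left(-14 - 5\right) = - 144 \cdot 13 \left(-19\right) = \left(-144\right) \left(-247\right) = 35568$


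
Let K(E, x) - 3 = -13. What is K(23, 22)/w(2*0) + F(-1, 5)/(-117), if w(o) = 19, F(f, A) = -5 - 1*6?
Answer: -961/2223 ≈ -0.43230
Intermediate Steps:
F(f, A) = -11 (F(f, A) = -5 - 6 = -11)
K(E, x) = -10 (K(E, x) = 3 - 13 = -10)
K(23, 22)/w(2*0) + F(-1, 5)/(-117) = -10/19 - 11/(-117) = -10*1/19 - 11*(-1/117) = -10/19 + 11/117 = -961/2223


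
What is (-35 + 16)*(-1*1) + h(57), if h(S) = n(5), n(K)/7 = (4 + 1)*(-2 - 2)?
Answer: -121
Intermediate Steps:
n(K) = -140 (n(K) = 7*((4 + 1)*(-2 - 2)) = 7*(5*(-4)) = 7*(-20) = -140)
h(S) = -140
(-35 + 16)*(-1*1) + h(57) = (-35 + 16)*(-1*1) - 140 = -19*(-1) - 140 = 19 - 140 = -121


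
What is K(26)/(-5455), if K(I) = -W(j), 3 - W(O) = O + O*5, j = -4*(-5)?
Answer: -117/5455 ≈ -0.021448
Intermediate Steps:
j = 20
W(O) = 3 - 6*O (W(O) = 3 - (O + O*5) = 3 - (O + 5*O) = 3 - 6*O)
K(I) = 117 (K(I) = -(3 - 6*20) = -(3 - 120) = -1*(-117) = 117)
K(26)/(-5455) = 117/(-5455) = 117*(-1/5455) = -117/5455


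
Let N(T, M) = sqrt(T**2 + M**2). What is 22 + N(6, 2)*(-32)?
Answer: 22 - 64*sqrt(10) ≈ -180.39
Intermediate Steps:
N(T, M) = sqrt(M**2 + T**2)
22 + N(6, 2)*(-32) = 22 + sqrt(2**2 + 6**2)*(-32) = 22 + sqrt(4 + 36)*(-32) = 22 + sqrt(40)*(-32) = 22 + (2*sqrt(10))*(-32) = 22 - 64*sqrt(10)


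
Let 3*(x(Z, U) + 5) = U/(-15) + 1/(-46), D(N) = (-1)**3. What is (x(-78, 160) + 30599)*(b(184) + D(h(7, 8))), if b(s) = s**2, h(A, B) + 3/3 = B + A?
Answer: 142918216685/138 ≈ 1.0356e+9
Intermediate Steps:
h(A, B) = -1 + A + B (h(A, B) = -1 + (B + A) = -1 + (A + B) = -1 + A + B)
D(N) = -1
x(Z, U) = -691/138 - U/45 (x(Z, U) = -5 + (U/(-15) + 1/(-46))/3 = -5 + (U*(-1/15) + 1*(-1/46))/3 = -5 + (-U/15 - 1/46)/3 = -5 + (-1/46 - U/15)/3 = -5 + (-1/138 - U/45) = -691/138 - U/45)
(x(-78, 160) + 30599)*(b(184) + D(h(7, 8))) = ((-691/138 - 1/45*160) + 30599)*(184**2 - 1) = ((-691/138 - 32/9) + 30599)*(33856 - 1) = (-3545/414 + 30599)*33855 = (12664441/414)*33855 = 142918216685/138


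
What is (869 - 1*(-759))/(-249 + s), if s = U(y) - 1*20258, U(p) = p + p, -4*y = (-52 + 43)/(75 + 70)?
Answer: -472120/5947021 ≈ -0.079388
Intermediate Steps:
y = 9/580 (y = -(-52 + 43)/(4*(75 + 70)) = -(-9)/(4*145) = -¼*(-9/145) = 9/580 ≈ 0.015517)
U(p) = 2*p
s = -5874811/290 (s = 2*(9/580) - 1*20258 = 9/290 - 20258 = -5874811/290 ≈ -20258.)
(869 - 1*(-759))/(-249 + s) = (869 - 1*(-759))/(-249 - 5874811/290) = (869 + 759)/(-5947021/290) = 1628*(-290/5947021) = -472120/5947021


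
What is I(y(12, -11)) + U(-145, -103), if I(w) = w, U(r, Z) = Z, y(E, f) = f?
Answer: -114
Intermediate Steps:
I(y(12, -11)) + U(-145, -103) = -11 - 103 = -114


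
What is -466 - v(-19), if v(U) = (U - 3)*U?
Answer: -884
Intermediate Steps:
v(U) = U*(-3 + U) (v(U) = (-3 + U)*U = U*(-3 + U))
-466 - v(-19) = -466 - (-19)*(-3 - 19) = -466 - (-19)*(-22) = -466 - 1*418 = -466 - 418 = -884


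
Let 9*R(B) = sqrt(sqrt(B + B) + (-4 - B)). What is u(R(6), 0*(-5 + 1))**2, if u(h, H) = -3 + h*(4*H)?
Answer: 9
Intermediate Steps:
R(B) = sqrt(-4 - B + sqrt(2)*sqrt(B))/9 (R(B) = sqrt(sqrt(B + B) + (-4 - B))/9 = sqrt(sqrt(2*B) + (-4 - B))/9 = sqrt(sqrt(2)*sqrt(B) + (-4 - B))/9 = sqrt(-4 - B + sqrt(2)*sqrt(B))/9)
u(h, H) = -3 + 4*H*h
u(R(6), 0*(-5 + 1))**2 = (-3 + 4*(0*(-5 + 1))*(sqrt(-4 - 1*6 + sqrt(2)*sqrt(6))/9))**2 = (-3 + 4*(0*(-4))*(sqrt(-4 - 6 + 2*sqrt(3))/9))**2 = (-3 + 4*0*(sqrt(-10 + 2*sqrt(3))/9))**2 = (-3 + 0)**2 = (-3)**2 = 9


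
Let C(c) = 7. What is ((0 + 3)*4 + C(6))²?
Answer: 361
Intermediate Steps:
((0 + 3)*4 + C(6))² = ((0 + 3)*4 + 7)² = (3*4 + 7)² = (12 + 7)² = 19² = 361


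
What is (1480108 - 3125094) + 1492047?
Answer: -152939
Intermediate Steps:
(1480108 - 3125094) + 1492047 = -1644986 + 1492047 = -152939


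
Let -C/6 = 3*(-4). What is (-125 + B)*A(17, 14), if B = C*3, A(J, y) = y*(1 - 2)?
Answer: -1274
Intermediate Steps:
A(J, y) = -y (A(J, y) = y*(-1) = -y)
C = 72 (C = -18*(-4) = -6*(-12) = 72)
B = 216 (B = 72*3 = 216)
(-125 + B)*A(17, 14) = (-125 + 216)*(-1*14) = 91*(-14) = -1274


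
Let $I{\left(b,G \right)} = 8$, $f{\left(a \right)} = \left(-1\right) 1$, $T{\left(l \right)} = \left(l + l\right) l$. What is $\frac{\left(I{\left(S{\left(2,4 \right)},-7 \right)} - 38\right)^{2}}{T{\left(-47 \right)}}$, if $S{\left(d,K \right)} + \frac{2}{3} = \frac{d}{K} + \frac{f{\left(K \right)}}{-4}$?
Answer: $\frac{450}{2209} \approx 0.20371$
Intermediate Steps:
$T{\left(l \right)} = 2 l^{2}$ ($T{\left(l \right)} = 2 l l = 2 l^{2}$)
$f{\left(a \right)} = -1$
$S{\left(d,K \right)} = - \frac{5}{12} + \frac{d}{K}$ ($S{\left(d,K \right)} = - \frac{2}{3} + \left(\frac{d}{K} - \frac{1}{-4}\right) = - \frac{2}{3} + \left(\frac{d}{K} - - \frac{1}{4}\right) = - \frac{2}{3} + \left(\frac{d}{K} + \frac{1}{4}\right) = - \frac{2}{3} + \left(\frac{1}{4} + \frac{d}{K}\right) = - \frac{5}{12} + \frac{d}{K}$)
$\frac{\left(I{\left(S{\left(2,4 \right)},-7 \right)} - 38\right)^{2}}{T{\left(-47 \right)}} = \frac{\left(8 - 38\right)^{2}}{2 \left(-47\right)^{2}} = \frac{\left(-30\right)^{2}}{2 \cdot 2209} = \frac{900}{4418} = 900 \cdot \frac{1}{4418} = \frac{450}{2209}$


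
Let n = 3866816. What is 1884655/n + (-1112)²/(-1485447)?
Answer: -1981933008119/5743950226752 ≈ -0.34505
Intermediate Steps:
1884655/n + (-1112)²/(-1485447) = 1884655/3866816 + (-1112)²/(-1485447) = 1884655*(1/3866816) + 1236544*(-1/1485447) = 1884655/3866816 - 1236544/1485447 = -1981933008119/5743950226752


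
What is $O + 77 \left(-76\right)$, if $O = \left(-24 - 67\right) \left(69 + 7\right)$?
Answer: $-12768$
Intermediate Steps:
$O = -6916$ ($O = \left(-91\right) 76 = -6916$)
$O + 77 \left(-76\right) = -6916 + 77 \left(-76\right) = -6916 - 5852 = -12768$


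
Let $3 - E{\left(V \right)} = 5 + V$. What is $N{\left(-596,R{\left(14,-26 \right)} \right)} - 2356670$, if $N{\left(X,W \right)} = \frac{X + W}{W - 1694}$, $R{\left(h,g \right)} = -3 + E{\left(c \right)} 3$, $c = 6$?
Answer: $- \frac{4055828447}{1721} \approx -2.3567 \cdot 10^{6}$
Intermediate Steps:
$E{\left(V \right)} = -2 - V$ ($E{\left(V \right)} = 3 - \left(5 + V\right) = -2 - V$)
$R{\left(h,g \right)} = -27$ ($R{\left(h,g \right)} = -3 + \left(-2 - 6\right) 3 = -3 - 24 = -27$)
$N{\left(X,W \right)} = \frac{W + X}{-1694 + W}$
$N{\left(-596,R{\left(14,-26 \right)} \right)} - 2356670 = \frac{-27 - 596}{-1694 - 27} - 2356670 = \frac{1}{-1721} \left(-623\right) - 2356670 = \left(- \frac{1}{1721}\right) \left(-623\right) - 2356670 = \frac{623}{1721} - 2356670 = - \frac{4055828447}{1721}$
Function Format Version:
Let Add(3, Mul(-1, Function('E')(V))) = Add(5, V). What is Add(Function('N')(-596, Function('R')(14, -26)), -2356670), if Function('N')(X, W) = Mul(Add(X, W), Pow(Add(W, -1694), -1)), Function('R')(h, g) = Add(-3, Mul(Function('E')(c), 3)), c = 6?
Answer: Rational(-4055828447, 1721) ≈ -2.3567e+6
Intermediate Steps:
Function('E')(V) = Add(-2, Mul(-1, V)) (Function('E')(V) = Add(3, Mul(-1, Add(5, V))) = Add(3, Add(-5, Mul(-1, V))) = Add(-2, Mul(-1, V)))
Function('R')(h, g) = -27 (Function('R')(h, g) = Add(-3, Mul(Add(-2, Mul(-1, 6)), 3)) = Add(-3, Mul(Add(-2, -6), 3)) = Add(-3, Mul(-8, 3)) = Add(-3, -24) = -27)
Function('N')(X, W) = Mul(Pow(Add(-1694, W), -1), Add(W, X)) (Function('N')(X, W) = Mul(Add(W, X), Pow(Add(-1694, W), -1)) = Mul(Pow(Add(-1694, W), -1), Add(W, X)))
Add(Function('N')(-596, Function('R')(14, -26)), -2356670) = Add(Mul(Pow(Add(-1694, -27), -1), Add(-27, -596)), -2356670) = Add(Mul(Pow(-1721, -1), -623), -2356670) = Add(Mul(Rational(-1, 1721), -623), -2356670) = Add(Rational(623, 1721), -2356670) = Rational(-4055828447, 1721)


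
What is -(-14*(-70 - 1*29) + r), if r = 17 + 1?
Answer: -1404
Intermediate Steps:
r = 18
-(-14*(-70 - 1*29) + r) = -(-14*(-70 - 1*29) + 18) = -(-14*(-70 - 29) + 18) = -(-14*(-99) + 18) = -(1386 + 18) = -1*1404 = -1404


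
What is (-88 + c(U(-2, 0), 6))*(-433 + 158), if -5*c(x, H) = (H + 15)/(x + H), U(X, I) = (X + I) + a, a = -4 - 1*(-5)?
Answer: 24431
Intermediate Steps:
a = 1 (a = -4 + 5 = 1)
U(X, I) = 1 + I + X (U(X, I) = (X + I) + 1 = (I + X) + 1 = 1 + I + X)
c(x, H) = -(15 + H)/(5*(H + x)) (c(x, H) = -(H + 15)/(5*(x + H)) = -(15 + H)/(5*(H + x)))
(-88 + c(U(-2, 0), 6))*(-433 + 158) = (-88 + (-3 - ⅕*6)/(6 + (1 + 0 - 2)))*(-433 + 158) = (-88 + (-3 - 6/5)/(6 - 1))*(-275) = (-88 - 21/5/5)*(-275) = (-88 + (⅕)*(-21/5))*(-275) = (-88 - 21/25)*(-275) = -2221/25*(-275) = 24431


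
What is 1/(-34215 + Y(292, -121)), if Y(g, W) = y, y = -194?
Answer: -1/34409 ≈ -2.9062e-5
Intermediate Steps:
Y(g, W) = -194
1/(-34215 + Y(292, -121)) = 1/(-34215 - 194) = 1/(-34409) = -1/34409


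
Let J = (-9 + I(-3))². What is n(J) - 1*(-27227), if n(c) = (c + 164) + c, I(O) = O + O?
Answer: 27841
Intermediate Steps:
I(O) = 2*O
J = 225 (J = (-9 + 2*(-3))² = (-9 - 6)² = (-15)² = 225)
n(c) = 164 + 2*c (n(c) = (164 + c) + c = 164 + 2*c)
n(J) - 1*(-27227) = (164 + 2*225) - 1*(-27227) = (164 + 450) + 27227 = 614 + 27227 = 27841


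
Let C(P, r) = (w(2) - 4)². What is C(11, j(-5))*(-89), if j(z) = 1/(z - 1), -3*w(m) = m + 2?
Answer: -22784/9 ≈ -2531.6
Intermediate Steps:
w(m) = -⅔ - m/3 (w(m) = -(m + 2)/3 = -(2 + m)/3 = -⅔ - m/3)
j(z) = 1/(-1 + z)
C(P, r) = 256/9 (C(P, r) = ((-⅔ - ⅓*2) - 4)² = ((-⅔ - ⅔) - 4)² = (-4/3 - 4)² = (-16/3)² = 256/9)
C(11, j(-5))*(-89) = (256/9)*(-89) = -22784/9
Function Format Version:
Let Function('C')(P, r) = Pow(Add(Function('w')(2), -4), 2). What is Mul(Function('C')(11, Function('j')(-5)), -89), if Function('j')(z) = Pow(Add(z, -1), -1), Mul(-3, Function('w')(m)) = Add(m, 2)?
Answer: Rational(-22784, 9) ≈ -2531.6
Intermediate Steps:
Function('w')(m) = Add(Rational(-2, 3), Mul(Rational(-1, 3), m)) (Function('w')(m) = Mul(Rational(-1, 3), Add(m, 2)) = Mul(Rational(-1, 3), Add(2, m)) = Add(Rational(-2, 3), Mul(Rational(-1, 3), m)))
Function('j')(z) = Pow(Add(-1, z), -1)
Function('C')(P, r) = Rational(256, 9) (Function('C')(P, r) = Pow(Add(Add(Rational(-2, 3), Mul(Rational(-1, 3), 2)), -4), 2) = Pow(Add(Add(Rational(-2, 3), Rational(-2, 3)), -4), 2) = Pow(Add(Rational(-4, 3), -4), 2) = Pow(Rational(-16, 3), 2) = Rational(256, 9))
Mul(Function('C')(11, Function('j')(-5)), -89) = Mul(Rational(256, 9), -89) = Rational(-22784, 9)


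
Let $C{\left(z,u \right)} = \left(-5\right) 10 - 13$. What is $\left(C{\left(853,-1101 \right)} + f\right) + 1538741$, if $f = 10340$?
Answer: $1549018$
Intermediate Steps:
$C{\left(z,u \right)} = -63$ ($C{\left(z,u \right)} = -50 - 13 = -63$)
$\left(C{\left(853,-1101 \right)} + f\right) + 1538741 = \left(-63 + 10340\right) + 1538741 = 10277 + 1538741 = 1549018$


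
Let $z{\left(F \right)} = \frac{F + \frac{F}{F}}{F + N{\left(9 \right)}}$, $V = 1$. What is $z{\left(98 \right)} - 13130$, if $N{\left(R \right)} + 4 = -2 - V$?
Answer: $- \frac{1194731}{91} \approx -13129.0$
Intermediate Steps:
$N{\left(R \right)} = -7$ ($N{\left(R \right)} = -4 - 3 = -7$)
$z{\left(F \right)} = \frac{1 + F}{-7 + F}$ ($z{\left(F \right)} = \frac{F + \frac{F}{F}}{F - 7} = \frac{F + 1}{-7 + F} = \frac{1 + F}{-7 + F}$)
$z{\left(98 \right)} - 13130 = \frac{1 + 98}{-7 + 98} - 13130 = \frac{1}{91} \cdot 99 - 13130 = \frac{99}{91} - 13130 = - \frac{1194731}{91}$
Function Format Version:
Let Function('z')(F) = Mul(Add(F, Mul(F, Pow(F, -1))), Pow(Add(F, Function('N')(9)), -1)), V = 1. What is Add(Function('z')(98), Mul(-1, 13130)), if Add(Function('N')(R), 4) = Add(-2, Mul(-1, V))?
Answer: Rational(-1194731, 91) ≈ -13129.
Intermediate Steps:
Function('N')(R) = -7 (Function('N')(R) = Add(-4, Add(-2, Mul(-1, 1))) = Add(-4, Add(-2, -1)) = Add(-4, -3) = -7)
Function('z')(F) = Mul(Pow(Add(-7, F), -1), Add(1, F)) (Function('z')(F) = Mul(Add(F, Mul(F, Pow(F, -1))), Pow(Add(F, -7), -1)) = Mul(Add(F, 1), Pow(Add(-7, F), -1)) = Mul(Add(1, F), Pow(Add(-7, F), -1)) = Mul(Pow(Add(-7, F), -1), Add(1, F)))
Add(Function('z')(98), Mul(-1, 13130)) = Add(Mul(Pow(Add(-7, 98), -1), Add(1, 98)), Mul(-1, 13130)) = Add(Mul(Pow(91, -1), 99), -13130) = Add(Mul(Rational(1, 91), 99), -13130) = Add(Rational(99, 91), -13130) = Rational(-1194731, 91)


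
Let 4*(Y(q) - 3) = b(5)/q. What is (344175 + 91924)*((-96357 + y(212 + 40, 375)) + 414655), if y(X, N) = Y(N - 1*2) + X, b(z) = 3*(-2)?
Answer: 103634799672965/746 ≈ 1.3892e+11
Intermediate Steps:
b(z) = -6
Y(q) = 3 - 3/(2*q) (Y(q) = 3 + (-6/q)/4 = 3 - 3/(2*q))
y(X, N) = 3 + X - 3/(2*(-2 + N)) (y(X, N) = (3 - 3/(2*(N - 1*2))) + X = (3 - 3/(2*(N - 2))) + X = (3 - 3/(2*(-2 + N))) + X = 3 + X - 3/(2*(-2 + N)))
(344175 + 91924)*((-96357 + y(212 + 40, 375)) + 414655) = (344175 + 91924)*((-96357 + (-3/2 + (-2 + 375)*(3 + (212 + 40)))/(-2 + 375)) + 414655) = 436099*((-96357 + (-3/2 + 373*(3 + 252))/373) + 414655) = 436099*((-96357 + (-3/2 + 373*255)/373) + 414655) = 436099*((-96357 + (-3/2 + 95115)/373) + 414655) = 436099*((-96357 + (1/373)*(190227/2)) + 414655) = 436099*((-96357 + 190227/746) + 414655) = 436099*(-71692095/746 + 414655) = 436099*(237640535/746) = 103634799672965/746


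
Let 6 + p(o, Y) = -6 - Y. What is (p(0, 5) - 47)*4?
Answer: -256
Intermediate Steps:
p(o, Y) = -12 - Y (p(o, Y) = -6 + (-6 - Y) = -12 - Y)
(p(0, 5) - 47)*4 = ((-12 - 1*5) - 47)*4 = ((-12 - 5) - 47)*4 = (-17 - 47)*4 = -64*4 = -256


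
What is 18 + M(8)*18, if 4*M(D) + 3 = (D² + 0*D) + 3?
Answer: 306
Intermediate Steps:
M(D) = D²/4 (M(D) = -¾ + ((D² + 0*D) + 3)/4 = -¾ + ((D² + 0) + 3)/4 = -¾ + (D² + 3)/4 = -¾ + (3 + D²)/4 = -¾ + (¾ + D²/4) = D²/4)
18 + M(8)*18 = 18 + ((¼)*8²)*18 = 18 + ((¼)*64)*18 = 18 + 16*18 = 18 + 288 = 306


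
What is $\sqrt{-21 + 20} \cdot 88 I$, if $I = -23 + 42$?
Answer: $1672 i \approx 1672.0 i$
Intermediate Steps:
$I = 19$
$\sqrt{-21 + 20} \cdot 88 I = \sqrt{-21 + 20} \cdot 88 \cdot 19 = \sqrt{-1} \cdot 88 \cdot 19 = i 88 \cdot 19 = 88 i 19 = 1672 i$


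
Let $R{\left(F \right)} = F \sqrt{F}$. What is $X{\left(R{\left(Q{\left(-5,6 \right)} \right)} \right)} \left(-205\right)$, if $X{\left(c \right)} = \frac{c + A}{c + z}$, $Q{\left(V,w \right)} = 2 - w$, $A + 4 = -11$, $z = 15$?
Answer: $\frac{33005}{289} + \frac{49200 i}{289} \approx 114.2 + 170.24 i$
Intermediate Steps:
$A = -15$ ($A = -4 - 11 = -15$)
$R{\left(F \right)} = F^{\frac{3}{2}}$
$X{\left(c \right)} = \frac{-15 + c}{15 + c}$ ($X{\left(c \right)} = \frac{c - 15}{c + 15} = \frac{-15 + c}{15 + c}$)
$X{\left(R{\left(Q{\left(-5,6 \right)} \right)} \right)} \left(-205\right) = \frac{-15 + \left(2 - 6\right)^{\frac{3}{2}}}{15 + \left(2 - 6\right)^{\frac{3}{2}}} \left(-205\right) = \frac{-15 + \left(-4\right)^{\frac{3}{2}}}{15 + \left(-4\right)^{\frac{3}{2}}} \left(-205\right) = \frac{-15 - 8 i}{15 - 8 i} \left(-205\right) = \frac{15 + 8 i}{289} \left(-15 - 8 i\right) \left(-205\right) = \frac{\left(-15 - 8 i\right) \left(15 + 8 i\right)}{289} \left(-205\right) = - \frac{205 \left(-15 - 8 i\right) \left(15 + 8 i\right)}{289}$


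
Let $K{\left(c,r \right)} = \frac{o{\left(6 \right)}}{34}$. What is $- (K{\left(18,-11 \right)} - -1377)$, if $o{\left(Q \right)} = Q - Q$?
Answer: $-1377$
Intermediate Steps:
$o{\left(Q \right)} = 0$
$K{\left(c,r \right)} = 0$ ($K{\left(c,r \right)} = \frac{0}{34} = 0 \cdot \frac{1}{34} = 0$)
$- (K{\left(18,-11 \right)} - -1377) = - (0 - -1377) = - (0 + 1377) = \left(-1\right) 1377 = -1377$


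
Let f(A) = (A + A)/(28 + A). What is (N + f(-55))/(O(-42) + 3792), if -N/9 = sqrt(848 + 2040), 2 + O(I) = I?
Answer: 55/50598 - 171*sqrt(2)/1874 ≈ -0.12796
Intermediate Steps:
O(I) = -2 + I
f(A) = 2*A/(28 + A) (f(A) = (2*A)/(28 + A) = 2*A/(28 + A))
N = -342*sqrt(2) (N = -9*sqrt(848 + 2040) = -342*sqrt(2) ≈ -483.66)
(N + f(-55))/(O(-42) + 3792) = (-342*sqrt(2) + 2*(-55)/(28 - 55))/((-2 - 42) + 3792) = (-342*sqrt(2) + 2*(-55)/(-27))/(-44 + 3792) = (-342*sqrt(2) + 2*(-55)*(-1/27))/3748 = (-342*sqrt(2) + 110/27)*(1/3748) = (110/27 - 342*sqrt(2))*(1/3748) = 55/50598 - 171*sqrt(2)/1874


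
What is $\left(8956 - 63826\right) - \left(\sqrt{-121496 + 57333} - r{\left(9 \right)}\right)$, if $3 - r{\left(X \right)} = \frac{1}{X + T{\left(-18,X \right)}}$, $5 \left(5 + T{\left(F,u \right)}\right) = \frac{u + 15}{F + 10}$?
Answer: $- \frac{932744}{17} - i \sqrt{64163} \approx -54867.0 - 253.3 i$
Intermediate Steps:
$T{\left(F,u \right)} = -5 + \frac{15 + u}{5 \left(10 + F\right)}$ ($T{\left(F,u \right)} = -5 + \frac{\left(u + 15\right) \frac{1}{F + 10}}{5} = -5 + \frac{\left(15 + u\right) \frac{1}{10 + F}}{5} = -5 + \frac{\frac{1}{10 + F} \left(15 + u\right)}{5} = -5 + \frac{15 + u}{5 \left(10 + F\right)}$)
$r{\left(X \right)} = 3 - \frac{1}{- \frac{43}{8} + \frac{39 X}{40}}$ ($r{\left(X \right)} = 3 - \frac{1}{X + \frac{-235 + X - -450}{5 \left(10 - 18\right)}} = 3 - \frac{1}{X + \frac{-235 + X + 450}{5 \left(-8\right)}} = 3 - \frac{1}{X + \frac{1}{5} \left(- \frac{1}{8}\right) \left(215 + X\right)} = 3 - \frac{1}{X - \left(\frac{43}{8} + \frac{X}{40}\right)} = 3 - \frac{1}{- \frac{43}{8} + \frac{39 X}{40}}$)
$\left(8956 - 63826\right) - \left(\sqrt{-121496 + 57333} - r{\left(9 \right)}\right) = \left(8956 - 63826\right) - \left(\sqrt{-121496 + 57333} - \frac{-685 + 117 \cdot 9}{-215 + 39 \cdot 9}\right) = \left(8956 - 63826\right) - \left(\sqrt{-64163} - \frac{-685 + 1053}{-215 + 351}\right) = -54870 - \left(i \sqrt{64163} - \frac{1}{136} \cdot 368\right) = -54870 - \left(i \sqrt{64163} - \frac{46}{17}\right) = -54870 - \left(- \frac{46}{17} + i \sqrt{64163}\right) = -54870 + \left(\frac{46}{17} - i \sqrt{64163}\right) = - \frac{932744}{17} - i \sqrt{64163}$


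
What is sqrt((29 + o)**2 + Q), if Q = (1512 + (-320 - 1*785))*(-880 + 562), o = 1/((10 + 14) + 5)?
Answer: I*sqrt(108138302)/29 ≈ 358.58*I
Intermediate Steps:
o = 1/29 (o = 1/(24 + 5) = 1/29 ≈ 0.034483)
Q = -129426 (Q = (1512 + (-320 - 785))*(-318) = (1512 - 1105)*(-318) = 407*(-318) = -129426)
sqrt((29 + o)**2 + Q) = sqrt((29 + 1/29)**2 - 129426) = sqrt((842/29)**2 - 129426) = sqrt(708964/841 - 129426) = sqrt(-108138302/841) = I*sqrt(108138302)/29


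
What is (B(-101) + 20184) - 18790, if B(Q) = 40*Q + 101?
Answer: -2545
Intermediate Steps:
B(Q) = 101 + 40*Q
(B(-101) + 20184) - 18790 = ((101 + 40*(-101)) + 20184) - 18790 = ((101 - 4040) + 20184) - 18790 = (-3939 + 20184) - 18790 = 16245 - 18790 = -2545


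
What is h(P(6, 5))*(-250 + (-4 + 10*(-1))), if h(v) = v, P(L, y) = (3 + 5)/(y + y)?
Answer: -1056/5 ≈ -211.20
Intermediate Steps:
P(L, y) = 4/y (P(L, y) = 8/((2*y)) = 8*(1/(2*y)) = 4/y)
h(P(6, 5))*(-250 + (-4 + 10*(-1))) = (4/5)*(-250 + (-4 + 10*(-1))) = (4*(1/5))*(-250 + (-4 - 10)) = 4*(-250 - 14)/5 = (4/5)*(-264) = -1056/5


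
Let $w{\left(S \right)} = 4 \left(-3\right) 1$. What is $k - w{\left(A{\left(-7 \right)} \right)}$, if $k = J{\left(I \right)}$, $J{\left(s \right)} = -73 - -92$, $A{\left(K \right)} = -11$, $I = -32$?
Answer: $31$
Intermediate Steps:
$J{\left(s \right)} = 19$ ($J{\left(s \right)} = -73 + 92 = 19$)
$w{\left(S \right)} = -12$ ($w{\left(S \right)} = \left(-12\right) 1 = -12$)
$k = 19$
$k - w{\left(A{\left(-7 \right)} \right)} = 19 - -12 = 19 + 12 = 31$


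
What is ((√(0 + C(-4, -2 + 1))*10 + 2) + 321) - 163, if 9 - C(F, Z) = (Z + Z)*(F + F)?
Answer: 160 + 10*I*√7 ≈ 160.0 + 26.458*I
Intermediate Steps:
C(F, Z) = 9 - 4*F*Z (C(F, Z) = 9 - (Z + Z)*(F + F) = 9 - 2*Z*2*F = 9 - 4*F*Z)
((√(0 + C(-4, -2 + 1))*10 + 2) + 321) - 163 = ((√(0 + (9 - 4*(-4)*(-2 + 1)))*10 + 2) + 321) - 163 = ((√(0 + (9 - 4*(-4)*(-1)))*10 + 2) + 321) - 163 = ((√(0 + (9 - 16))*10 + 2) + 321) - 163 = ((√(0 - 7)*10 + 2) + 321) - 163 = ((√(-7)*10 + 2) + 321) - 163 = (((I*√7)*10 + 2) + 321) - 163 = ((10*I*√7 + 2) + 321) - 163 = ((2 + 10*I*√7) + 321) - 163 = (323 + 10*I*√7) - 163 = 160 + 10*I*√7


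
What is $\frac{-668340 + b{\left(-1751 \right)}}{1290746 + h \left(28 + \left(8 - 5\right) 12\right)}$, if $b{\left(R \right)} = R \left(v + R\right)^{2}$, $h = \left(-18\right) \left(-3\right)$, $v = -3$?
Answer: $- \frac{2693823928}{647101} \approx -4162.9$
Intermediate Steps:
$h = 54$
$b{\left(R \right)} = R \left(-3 + R\right)^{2}$
$\frac{-668340 + b{\left(-1751 \right)}}{1290746 + h \left(28 + \left(8 - 5\right) 12\right)} = \frac{-668340 - 1751 \left(-3 - 1751\right)^{2}}{1290746 + 54 \left(28 + \left(8 - 5\right) 12\right)} = \frac{-668340 - 1751 \left(-1754\right)^{2}}{1290746 + 54 \left(28 + 3 \cdot 12\right)} = \frac{-668340 - 5386979516}{1290746 + 54 \left(28 + 36\right)} = \frac{-668340 - 5386979516}{1290746 + 54 \cdot 64} = - \frac{5387647856}{1290746 + 3456} = - \frac{5387647856}{1294202} = \left(-5387647856\right) \frac{1}{1294202} = - \frac{2693823928}{647101}$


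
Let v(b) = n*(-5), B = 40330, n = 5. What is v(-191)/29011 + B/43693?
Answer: 1168921305/1267577623 ≈ 0.92217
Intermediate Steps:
v(b) = -25 (v(b) = 5*(-5) = -25)
v(-191)/29011 + B/43693 = -25/29011 + 40330/43693 = 1168921305/1267577623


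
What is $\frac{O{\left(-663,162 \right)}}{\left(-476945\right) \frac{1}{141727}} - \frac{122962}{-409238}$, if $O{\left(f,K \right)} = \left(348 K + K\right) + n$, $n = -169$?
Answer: $- \frac{1634673763330252}{97592008955} \approx -16750.0$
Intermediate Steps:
$O{\left(f,K \right)} = -169 + 349 K$ ($O{\left(f,K \right)} = \left(348 K + K\right) - 169 = 349 K - 169 = -169 + 349 K$)
$\frac{O{\left(-663,162 \right)}}{\left(-476945\right) \frac{1}{141727}} - \frac{122962}{-409238} = \frac{-169 + 349 \cdot 162}{\left(-476945\right) \frac{1}{141727}} - \frac{122962}{-409238} = \frac{-169 + 56538}{\left(-476945\right) \frac{1}{141727}} - - \frac{61481}{204619} = \frac{56369}{- \frac{476945}{141727}} + \frac{61481}{204619} = 56369 \left(- \frac{141727}{476945}\right) + \frac{61481}{204619} = - \frac{7989009263}{476945} + \frac{61481}{204619} = - \frac{1634673763330252}{97592008955}$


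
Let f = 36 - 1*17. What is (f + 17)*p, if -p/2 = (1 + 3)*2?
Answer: -576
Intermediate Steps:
f = 19 (f = 36 - 17 = 19)
p = -16 (p = -2*(1 + 3)*2 = -8*2 = -2*8 = -16)
(f + 17)*p = (19 + 17)*(-16) = 36*(-16) = -576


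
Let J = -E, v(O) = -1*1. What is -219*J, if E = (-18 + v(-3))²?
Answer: 79059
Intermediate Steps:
v(O) = -1
E = 361 (E = (-18 - 1)² = (-19)² = 361)
J = -361 (J = -1*361 = -361)
-219*J = -219*(-361) = 79059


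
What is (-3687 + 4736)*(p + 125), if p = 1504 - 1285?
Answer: 360856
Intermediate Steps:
p = 219
(-3687 + 4736)*(p + 125) = (-3687 + 4736)*(219 + 125) = 1049*344 = 360856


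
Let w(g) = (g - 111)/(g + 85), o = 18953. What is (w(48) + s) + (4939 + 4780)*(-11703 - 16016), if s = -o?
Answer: -5118978375/19 ≈ -2.6942e+8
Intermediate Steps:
w(g) = (-111 + g)/(85 + g)
s = -18953 (s = -1*18953 = -18953)
(w(48) + s) + (4939 + 4780)*(-11703 - 16016) = ((-111 + 48)/(85 + 48) - 18953) + (4939 + 4780)*(-11703 - 16016) = (-63/133 - 18953) + 9719*(-27719) = ((1/133)*(-63) - 18953) - 269400961 = (-9/19 - 18953) - 269400961 = -360116/19 - 269400961 = -5118978375/19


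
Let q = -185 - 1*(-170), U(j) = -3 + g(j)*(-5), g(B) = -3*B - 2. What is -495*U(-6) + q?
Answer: 41070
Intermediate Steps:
g(B) = -2 - 3*B
U(j) = 7 + 15*j (U(j) = -3 + (-2 - 3*j)*(-5) = -3 + (10 + 15*j) = 7 + 15*j)
q = -15 (q = -185 + 170 = -15)
-495*U(-6) + q = -495*(7 + 15*(-6)) - 15 = -495*(7 - 90) - 15 = -495*(-83) - 15 = 41085 - 15 = 41070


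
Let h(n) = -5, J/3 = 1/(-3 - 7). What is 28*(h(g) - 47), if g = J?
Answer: -1456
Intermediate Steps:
J = -3/10 (J = 3/(-3 - 7) = 3/(-10) = 3*(-⅒) = -3/10 ≈ -0.30000)
g = -3/10 ≈ -0.30000
28*(h(g) - 47) = 28*(-5 - 47) = 28*(-52) = -1456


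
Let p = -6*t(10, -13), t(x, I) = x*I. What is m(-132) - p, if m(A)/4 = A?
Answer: -1308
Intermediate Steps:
m(A) = 4*A
t(x, I) = I*x
p = 780 (p = -(-78)*10 = -6*(-130) = 780)
m(-132) - p = 4*(-132) - 1*780 = -528 - 780 = -1308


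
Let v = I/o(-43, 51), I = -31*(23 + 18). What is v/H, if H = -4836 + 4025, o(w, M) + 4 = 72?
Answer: 1271/55148 ≈ 0.023047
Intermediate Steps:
o(w, M) = 68 (o(w, M) = -4 + 72 = 68)
I = -1271 (I = -31*41 = -1271)
v = -1271/68 ≈ -18.691
H = -811
v/H = -1271/68/(-811) = -1271/68*(-1/811) = 1271/55148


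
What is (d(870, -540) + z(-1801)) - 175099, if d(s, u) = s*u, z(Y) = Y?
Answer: -646700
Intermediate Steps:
(d(870, -540) + z(-1801)) - 175099 = (870*(-540) - 1801) - 175099 = (-469800 - 1801) - 175099 = -471601 - 175099 = -646700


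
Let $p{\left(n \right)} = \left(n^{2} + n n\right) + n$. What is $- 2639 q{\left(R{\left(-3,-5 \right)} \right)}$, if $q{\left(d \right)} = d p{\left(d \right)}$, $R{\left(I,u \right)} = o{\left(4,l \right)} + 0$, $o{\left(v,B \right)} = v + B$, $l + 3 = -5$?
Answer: $295568$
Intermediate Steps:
$l = -8$ ($l = -3 - 5 = -8$)
$o{\left(v,B \right)} = B + v$
$p{\left(n \right)} = n + 2 n^{2}$ ($p{\left(n \right)} = \left(n^{2} + n^{2}\right) + n = 2 n^{2} + n = n + 2 n^{2}$)
$R{\left(I,u \right)} = -4$ ($R{\left(I,u \right)} = \left(-8 + 4\right) + 0 = -4 + 0 = -4$)
$q{\left(d \right)} = d^{2} \left(1 + 2 d\right)$ ($q{\left(d \right)} = d d \left(1 + 2 d\right) = d^{2} \left(1 + 2 d\right)$)
$- 2639 q{\left(R{\left(-3,-5 \right)} \right)} = - 2639 \left(-4\right)^{2} \left(1 + 2 \left(-4\right)\right) = - 2639 \cdot 16 \left(1 - 8\right) = - 2639 \cdot 16 \left(-7\right) = \left(-2639\right) \left(-112\right) = 295568$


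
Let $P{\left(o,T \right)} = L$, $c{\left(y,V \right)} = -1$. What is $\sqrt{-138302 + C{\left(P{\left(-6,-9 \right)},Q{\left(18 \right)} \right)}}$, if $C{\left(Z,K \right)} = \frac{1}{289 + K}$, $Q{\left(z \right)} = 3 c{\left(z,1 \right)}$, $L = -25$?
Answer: $\frac{i \sqrt{11312550106}}{286} \approx 371.89 i$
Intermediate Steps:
$Q{\left(z \right)} = -3$ ($Q{\left(z \right)} = 3 \left(-1\right) = -3$)
$P{\left(o,T \right)} = -25$
$\sqrt{-138302 + C{\left(P{\left(-6,-9 \right)},Q{\left(18 \right)} \right)}} = \sqrt{-138302 + \frac{1}{289 - 3}} = \sqrt{-138302 + \frac{1}{286}} = \sqrt{- \frac{39554371}{286}} = \frac{i \sqrt{11312550106}}{286}$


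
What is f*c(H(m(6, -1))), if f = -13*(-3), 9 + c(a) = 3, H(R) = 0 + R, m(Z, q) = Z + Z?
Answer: -234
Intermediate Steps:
m(Z, q) = 2*Z
H(R) = R
c(a) = -6 (c(a) = -9 + 3 = -6)
f = 39
f*c(H(m(6, -1))) = 39*(-6) = -234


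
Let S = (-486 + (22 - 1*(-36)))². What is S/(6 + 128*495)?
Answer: 91592/31683 ≈ 2.8909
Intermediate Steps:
S = 183184 (S = (-486 + (22 + 36))² = (-486 + 58)² = (-428)² = 183184)
S/(6 + 128*495) = 183184/(6 + 128*495) = 183184/(6 + 63360) = 183184/63366 = 183184*(1/63366) = 91592/31683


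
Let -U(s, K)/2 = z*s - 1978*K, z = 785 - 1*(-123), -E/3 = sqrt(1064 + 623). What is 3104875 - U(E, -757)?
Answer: 6099567 - 5448*sqrt(1687) ≈ 5.8758e+6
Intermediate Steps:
E = -3*sqrt(1687) (E = -3*sqrt(1064 + 623) = -3*sqrt(1687) ≈ -123.22)
z = 908 (z = 785 + 123 = 908)
U(s, K) = -1816*s + 3956*K (U(s, K) = -2*(908*s - 1978*K) = -2*(-1978*K + 908*s) = -1816*s + 3956*K)
3104875 - U(E, -757) = 3104875 - (-(-5448)*sqrt(1687) + 3956*(-757)) = 3104875 - (5448*sqrt(1687) - 2994692) = 3104875 - (-2994692 + 5448*sqrt(1687)) = 3104875 + (2994692 - 5448*sqrt(1687)) = 6099567 - 5448*sqrt(1687)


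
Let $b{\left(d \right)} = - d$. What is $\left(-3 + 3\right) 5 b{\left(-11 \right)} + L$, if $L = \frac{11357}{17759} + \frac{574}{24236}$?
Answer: $\frac{142720959}{215203562} \approx 0.66319$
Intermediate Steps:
$L = \frac{142720959}{215203562}$ ($L = 11357 \cdot \frac{1}{17759} + 574 \cdot \frac{1}{24236} = \frac{11357}{17759} + \frac{287}{12118} = \frac{142720959}{215203562} \approx 0.66319$)
$\left(-3 + 3\right) 5 b{\left(-11 \right)} + L = \left(-3 + 3\right) 5 \left(\left(-1\right) \left(-11\right)\right) + \frac{142720959}{215203562} = 0 \cdot 5 \cdot 11 + \frac{142720959}{215203562} = 0 \cdot 11 + \frac{142720959}{215203562} = 0 + \frac{142720959}{215203562} = \frac{142720959}{215203562}$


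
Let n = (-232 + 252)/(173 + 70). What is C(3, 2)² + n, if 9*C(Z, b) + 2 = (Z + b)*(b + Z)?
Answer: 1607/243 ≈ 6.6132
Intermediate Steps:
C(Z, b) = -2/9 + (Z + b)²/9 (C(Z, b) = -2/9 + ((Z + b)*(b + Z))/9 = -2/9 + ((Z + b)*(Z + b))/9 = -2/9 + (Z + b)²/9)
n = 20/243 ≈ 0.082304
C(3, 2)² + n = (-2/9 + (3 + 2)²/9)² + 20/243 = (-2/9 + (⅑)*5²)² + 20/243 = (-2/9 + (⅑)*25)² + 20/243 = (-2/9 + 25/9)² + 20/243 = (23/9)² + 20/243 = 529/81 + 20/243 = 1607/243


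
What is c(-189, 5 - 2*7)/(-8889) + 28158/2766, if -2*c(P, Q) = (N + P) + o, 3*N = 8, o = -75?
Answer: 124967519/12293487 ≈ 10.165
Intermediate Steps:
N = 8/3 (N = (⅓)*8 = 8/3 ≈ 2.6667)
c(P, Q) = 217/6 - P/2 (c(P, Q) = -((8/3 + P) - 75)/2 = -(-217/3 + P)/2 = 217/6 - P/2)
c(-189, 5 - 2*7)/(-8889) + 28158/2766 = (217/6 - ½*(-189))/(-8889) + 28158/2766 = (217/6 + 189/2)*(-1/8889) + 28158*(1/2766) = (392/3)*(-1/8889) + 4693/461 = -392/26667 + 4693/461 = 124967519/12293487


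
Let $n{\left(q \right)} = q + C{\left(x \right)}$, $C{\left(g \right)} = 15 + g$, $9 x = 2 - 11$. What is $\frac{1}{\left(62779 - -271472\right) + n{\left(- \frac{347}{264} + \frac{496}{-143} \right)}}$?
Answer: $\frac{3432}{1147181065} \approx 2.9917 \cdot 10^{-6}$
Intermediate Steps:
$x = -1$ ($x = \frac{2 - 11}{9} = \frac{1}{9} \left(-9\right) = -1$)
$n{\left(q \right)} = 14 + q$ ($n{\left(q \right)} = q + \left(15 - 1\right) = q + 14 = 14 + q$)
$\frac{1}{\left(62779 - -271472\right) + n{\left(- \frac{347}{264} + \frac{496}{-143} \right)}} = \frac{1}{\left(62779 - -271472\right) + \left(14 + \left(- \frac{347}{264} + \frac{496}{-143}\right)\right)} = \frac{1}{\left(62779 + 271472\right) + \left(14 + \left(\left(-347\right) \frac{1}{264} + 496 \left(- \frac{1}{143}\right)\right)\right)} = \frac{1}{334251 + \left(14 - \frac{16415}{3432}\right)} = \frac{1}{334251 + \frac{31633}{3432}} = \frac{1}{\frac{1147181065}{3432}} = \frac{3432}{1147181065}$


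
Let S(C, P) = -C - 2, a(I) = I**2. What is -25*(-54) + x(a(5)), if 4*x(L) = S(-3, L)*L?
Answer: 5425/4 ≈ 1356.3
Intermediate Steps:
S(C, P) = -2 - C
x(L) = L/4 (x(L) = ((-2 - 1*(-3))*L)/4 = ((-2 + 3)*L)/4 = (1*L)/4 = L/4)
-25*(-54) + x(a(5)) = -25*(-54) + (1/4)*5**2 = 1350 + (1/4)*25 = 1350 + 25/4 = 5425/4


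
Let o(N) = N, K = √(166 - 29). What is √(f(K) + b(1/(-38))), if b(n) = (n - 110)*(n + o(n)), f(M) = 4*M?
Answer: √(8362 + 5776*√137)/38 ≈ 7.2533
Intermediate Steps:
K = √137 ≈ 11.705
b(n) = 2*n*(-110 + n) (b(n) = (n - 110)*(n + n) = (-110 + n)*(2*n) = 2*n*(-110 + n))
√(f(K) + b(1/(-38))) = √(4*√137 + 2*(-110 + 1/(-38))/(-38)) = √(4*√137 + 2*(-1/38)*(-110 - 1/38)) = √(4*√137 + 2*(-1/38)*(-4181/38)) = √(4*√137 + 4181/722) = √(4181/722 + 4*√137)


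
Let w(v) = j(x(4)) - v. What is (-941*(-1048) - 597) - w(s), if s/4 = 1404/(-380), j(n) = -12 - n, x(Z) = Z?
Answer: 93629361/95 ≈ 9.8557e+5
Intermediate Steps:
s = -1404/95 (s = 4*(1404/(-380)) = 4*(1404*(-1/380)) = 4*(-351/95) = -1404/95 ≈ -14.779)
w(v) = -16 - v (w(v) = (-12 - 1*4) - v = (-12 - 4) - v = -16 - v)
(-941*(-1048) - 597) - w(s) = (-941*(-1048) - 597) - (-16 - 1*(-1404/95)) = (986168 - 597) - (-16 + 1404/95) = 985571 - 1*(-116/95) = 985571 + 116/95 = 93629361/95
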